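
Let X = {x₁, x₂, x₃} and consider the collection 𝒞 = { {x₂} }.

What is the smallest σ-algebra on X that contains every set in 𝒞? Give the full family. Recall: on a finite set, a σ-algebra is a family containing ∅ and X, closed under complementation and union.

σ(𝒞) (4 sets): { ∅, {x₂}, {x₁,x₃}, X }

Working:
Initial family (3 sets): { ∅, {x₂}, X }.
Pass 1 (1 new):
  {x₁,x₃}  = X∖{x₂}
  |family| = 4
Pass 2: stable.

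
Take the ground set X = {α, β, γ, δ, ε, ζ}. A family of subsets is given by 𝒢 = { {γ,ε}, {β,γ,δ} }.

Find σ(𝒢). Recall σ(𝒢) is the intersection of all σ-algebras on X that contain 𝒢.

Answer: σ(𝒢) = { {}, {γ}, {ε}, {α,ζ}, {β,δ}, {γ,ε}, {α,γ,ζ}, {α,ε,ζ}, {β,γ,δ}, {β,δ,ε}, {α,β,δ,ζ}, {α,γ,ε,ζ}, {β,γ,δ,ε}, {α,β,γ,δ,ζ}, {α,β,δ,ε,ζ}, X }

Derivation:
Begin from { {}, {γ,ε}, {β,γ,δ}, X } (that is, 𝒢 plus ∅ and X).
Pass 1: 3 new —
  {α,ε,ζ}  = ᶜ of {β,γ,δ}
  {α,β,δ,ζ}  = ᶜ of {γ,ε}
  {β,γ,δ,ε}  = {γ,ε} ∪ {β,γ,δ}
  (now 7)
Pass 2: +4 →
  {α,ζ}  = ᶜ of {β,γ,δ,ε}
  {α,γ,ε,ζ}  = {α,ε,ζ} ∪ {γ,ε}
  {α,β,γ,δ,ζ}  = {α,β,δ,ζ} ∪ {β,γ,δ}
  {α,β,δ,ε,ζ}  = {α,β,δ,ζ} ∪ {α,ε,ζ}
  (now 11)
Pass 3: +3 →
  {γ}  = ᶜ of {α,β,δ,ε,ζ}
  {ε}  = ᶜ of {α,β,γ,δ,ζ}
  {β,δ}  = ᶜ of {α,γ,ε,ζ}
  (now 14)
Pass 4: 2 new —
  {α,γ,ζ}  = {γ} ∪ {α,ζ}
  {β,δ,ε}  = {β,δ} ∪ {ε}
  (now 16)
After Pass 5 the family is unchanged; done.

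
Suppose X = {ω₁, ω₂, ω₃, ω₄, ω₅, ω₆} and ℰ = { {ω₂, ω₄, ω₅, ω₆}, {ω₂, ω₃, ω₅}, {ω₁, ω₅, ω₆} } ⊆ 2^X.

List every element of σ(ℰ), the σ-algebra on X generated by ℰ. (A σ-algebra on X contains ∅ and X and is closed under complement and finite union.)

Answer: σ(ℰ) = { {}, {ω₁}, {ω₂}, {ω₃}, {ω₄}, {ω₅}, {ω₆}, {ω₁, ω₂}, {ω₁, ω₃}, {ω₁, ω₄}, {ω₁, ω₅}, {ω₁, ω₆}, {ω₂, ω₃}, {ω₂, ω₄}, {ω₂, ω₅}, {ω₂, ω₆}, {ω₃, ω₄}, {ω₃, ω₅}, {ω₃, ω₆}, {ω₄, ω₅}, {ω₄, ω₆}, {ω₅, ω₆}, {ω₁, ω₂, ω₃}, {ω₁, ω₂, ω₄}, {ω₁, ω₂, ω₅}, {ω₁, ω₂, ω₆}, {ω₁, ω₃, ω₄}, {ω₁, ω₃, ω₅}, {ω₁, ω₃, ω₆}, {ω₁, ω₄, ω₅}, {ω₁, ω₄, ω₆}, {ω₁, ω₅, ω₆}, {ω₂, ω₃, ω₄}, {ω₂, ω₃, ω₅}, {ω₂, ω₃, ω₆}, {ω₂, ω₄, ω₅}, {ω₂, ω₄, ω₆}, {ω₂, ω₅, ω₆}, {ω₃, ω₄, ω₅}, {ω₃, ω₄, ω₆}, {ω₃, ω₅, ω₆}, {ω₄, ω₅, ω₆}, {ω₁, ω₂, ω₃, ω₄}, {ω₁, ω₂, ω₃, ω₅}, {ω₁, ω₂, ω₃, ω₆}, {ω₁, ω₂, ω₄, ω₅}, {ω₁, ω₂, ω₄, ω₆}, {ω₁, ω₂, ω₅, ω₆}, {ω₁, ω₃, ω₄, ω₅}, {ω₁, ω₃, ω₄, ω₆}, {ω₁, ω₃, ω₅, ω₆}, {ω₁, ω₄, ω₅, ω₆}, {ω₂, ω₃, ω₄, ω₅}, {ω₂, ω₃, ω₄, ω₆}, {ω₂, ω₃, ω₅, ω₆}, {ω₂, ω₄, ω₅, ω₆}, {ω₃, ω₄, ω₅, ω₆}, {ω₁, ω₂, ω₃, ω₄, ω₅}, {ω₁, ω₂, ω₃, ω₄, ω₆}, {ω₁, ω₂, ω₃, ω₅, ω₆}, {ω₁, ω₂, ω₄, ω₅, ω₆}, {ω₁, ω₃, ω₄, ω₅, ω₆}, {ω₂, ω₃, ω₄, ω₅, ω₆}, X }

Working:
Seed the family with ℰ together with ∅ and X: { {}, {ω₁, ω₅, ω₆}, {ω₂, ω₃, ω₅}, {ω₂, ω₄, ω₅, ω₆}, X }.
Round 1. New:
  {ω₁, ω₃}  = ᶜ of {ω₂, ω₄, ω₅, ω₆}
  {ω₁, ω₄, ω₆}  = ᶜ of {ω₂, ω₃, ω₅}
  {ω₂, ω₃, ω₄}  = ᶜ of {ω₁, ω₅, ω₆}
  {ω₁, ω₂, ω₃, ω₅, ω₆}  = {ω₂, ω₃, ω₅} ∪ {ω₁, ω₅, ω₆}
  {ω₁, ω₂, ω₄, ω₅, ω₆}  = {ω₂, ω₄, ω₅, ω₆} ∪ {ω₁, ω₅, ω₆}
  {ω₂, ω₃, ω₄, ω₅, ω₆}  = {ω₂, ω₃, ω₅} ∪ {ω₂, ω₄, ω₅, ω₆}
  |family| = 11
Round 2. New:
  {ω₁}  = ᶜ of {ω₂, ω₃, ω₄, ω₅, ω₆}
  {ω₃}  = ᶜ of {ω₁, ω₂, ω₄, ω₅, ω₆}
  {ω₄}  = ᶜ of {ω₁, ω₂, ω₃, ω₅, ω₆}
  {ω₁, ω₂, ω₃, ω₄}  = {ω₂, ω₃, ω₄} ∪ {ω₁, ω₃}
  {ω₁, ω₂, ω₃, ω₅}  = {ω₂, ω₃, ω₅} ∪ {ω₁, ω₃}
  {ω₁, ω₃, ω₄, ω₆}  = {ω₁, ω₄, ω₆} ∪ {ω₁, ω₃}
  {ω₁, ω₃, ω₅, ω₆}  = {ω₁, ω₅, ω₆} ∪ {ω₁, ω₃}
  {ω₁, ω₄, ω₅, ω₆}  = {ω₁, ω₄, ω₆} ∪ {ω₁, ω₅, ω₆}
  {ω₂, ω₃, ω₄, ω₅}  = {ω₂, ω₃, ω₄} ∪ {ω₂, ω₃, ω₅}
  {ω₁, ω₂, ω₃, ω₄, ω₆}  = {ω₂, ω₃, ω₄} ∪ {ω₁, ω₄, ω₆}
  |family| = 21
Round 3 adds 12:
  {ω₅}  = ᶜ of {ω₁, ω₂, ω₃, ω₄, ω₆}
  {ω₁, ω₄}  = {ω₄} ∪ {ω₁}
  {ω₁, ω₆}  = ᶜ of {ω₂, ω₃, ω₄, ω₅}
  {ω₂, ω₃}  = ᶜ of {ω₁, ω₄, ω₅, ω₆}
  {ω₂, ω₄}  = ᶜ of {ω₁, ω₃, ω₅, ω₆}
  {ω₂, ω₅}  = ᶜ of {ω₁, ω₃, ω₄, ω₆}
  {ω₃, ω₄}  = {ω₃} ∪ {ω₄}
  {ω₄, ω₆}  = ᶜ of {ω₁, ω₂, ω₃, ω₅}
  {ω₅, ω₆}  = ᶜ of {ω₁, ω₂, ω₃, ω₄}
  {ω₁, ω₃, ω₄}  = {ω₁, ω₃} ∪ {ω₄}
  {ω₁, ω₂, ω₃, ω₄, ω₅}  = {ω₁, ω₃} ∪ {ω₂, ω₃, ω₄, ω₅}
  {ω₁, ω₃, ω₄, ω₅, ω₆}  = {ω₁, ω₄, ω₅, ω₆} ∪ {ω₁, ω₃}
  |family| = 33
Round 4: +26 →
  {ω₂}  = ᶜ of {ω₁, ω₃, ω₄, ω₅, ω₆}
  {ω₆}  = ᶜ of {ω₁, ω₂, ω₃, ω₄, ω₅}
  {ω₁, ω₅}  = {ω₁} ∪ {ω₅}
  {ω₃, ω₅}  = {ω₅} ∪ {ω₃}
  {ω₄, ω₅}  = {ω₅} ∪ {ω₄}
  {ω₁, ω₂, ω₃}  = {ω₁} ∪ {ω₂, ω₃}
  {ω₁, ω₂, ω₄}  = {ω₁} ∪ {ω₂, ω₄}
  {ω₁, ω₂, ω₅}  = {ω₂, ω₅} ∪ {ω₁}
  {ω₁, ω₃, ω₅}  = {ω₅} ∪ {ω₁, ω₃}
  {ω₁, ω₃, ω₆}  = {ω₁, ω₆} ∪ {ω₃}
  {ω₁, ω₄, ω₅}  = {ω₅} ∪ {ω₁, ω₄}
  {ω₂, ω₄, ω₅}  = {ω₂, ω₅} ∪ {ω₄}
  {ω₂, ω₄, ω₆}  = {ω₄, ω₆} ∪ {ω₂, ω₄}
  {ω₂, ω₅, ω₆}  = ᶜ of {ω₁, ω₃, ω₄}
  {ω₃, ω₄, ω₅}  = {ω₃, ω₄} ∪ {ω₅}
  {ω₃, ω₄, ω₆}  = {ω₃, ω₄} ∪ {ω₄, ω₆}
  {ω₃, ω₅, ω₆}  = {ω₅, ω₆} ∪ {ω₃}
  {ω₄, ω₅, ω₆}  = {ω₅, ω₆} ∪ {ω₄}
  {ω₁, ω₂, ω₃, ω₆}  = {ω₁, ω₆} ∪ {ω₂, ω₃}
  {ω₁, ω₂, ω₄, ω₅}  = {ω₂, ω₅} ∪ {ω₁, ω₄}
  {ω₁, ω₂, ω₄, ω₆}  = {ω₁, ω₆} ∪ {ω₂, ω₄}
  {ω₁, ω₂, ω₅, ω₆}  = ᶜ of {ω₃, ω₄}
  {ω₁, ω₃, ω₄, ω₅}  = {ω₅} ∪ {ω₁, ω₃, ω₄}
  {ω₂, ω₃, ω₄, ω₆}  = {ω₂, ω₃} ∪ {ω₄, ω₆}
  {ω₂, ω₃, ω₅, ω₆}  = ᶜ of {ω₁, ω₄}
  {ω₃, ω₄, ω₅, ω₆}  = {ω₃, ω₄} ∪ {ω₅, ω₆}
  |family| = 59
Round 5: 5 new —
  {ω₁, ω₂}  = ᶜ of {ω₃, ω₄, ω₅, ω₆}
  {ω₂, ω₆}  = ᶜ of {ω₁, ω₃, ω₄, ω₅}
  {ω₃, ω₆}  = ᶜ of {ω₁, ω₂, ω₄, ω₅}
  {ω₁, ω₂, ω₆}  = ᶜ of {ω₃, ω₄, ω₅}
  {ω₂, ω₃, ω₆}  = ᶜ of {ω₁, ω₄, ω₅}
  |family| = 64
Round 6: closed — nothing new.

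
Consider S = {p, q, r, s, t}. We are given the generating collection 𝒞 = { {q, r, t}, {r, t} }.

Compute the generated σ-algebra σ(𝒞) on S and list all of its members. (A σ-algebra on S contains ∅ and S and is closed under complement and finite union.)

σ(𝒞) (8 sets): { ∅, {q}, {p, s}, {r, t}, {p, q, s}, {q, r, t}, {p, r, s, t}, S }

Working:
Seed the family with 𝒞 together with ∅ and S: { ∅, {r, t}, {q, r, t}, S }.
Round 1: 2 new —
  {p, s}  = ᶜ of {q, r, t}
  {p, q, s}  = ᶜ of {r, t}
  — 6 sets.
Round 2 adds 1:
  {p, r, s, t}  = {p, s} ∪ {r, t}
  — 7 sets.
Round 3 adds 1:
  {q}  = ᶜ of {p, r, s, t}
  — 8 sets.
Round 4: already closed under ᶜ and ∪.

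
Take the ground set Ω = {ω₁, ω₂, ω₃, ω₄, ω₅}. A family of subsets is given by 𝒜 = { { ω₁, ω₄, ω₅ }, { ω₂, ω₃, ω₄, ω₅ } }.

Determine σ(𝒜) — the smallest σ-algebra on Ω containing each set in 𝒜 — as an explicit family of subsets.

|σ(𝒜)| = 8.  σ(𝒜) = { {  }, { ω₁ }, { ω₂, ω₃ }, { ω₄, ω₅ }, { ω₁, ω₂, ω₃ }, { ω₁, ω₄, ω₅ }, { ω₂, ω₃, ω₄, ω₅ }, Ω }

Working:
Seed the family with 𝒜 together with ∅ and Ω: { {  }, { ω₁, ω₄, ω₅ }, { ω₂, ω₃, ω₄, ω₅ }, Ω }.
Iteration 1. New:
  { ω₁ }  = ᶜ of { ω₂, ω₃, ω₄, ω₅ }
  { ω₂, ω₃ }  = ᶜ of { ω₁, ω₄, ω₅ }
  — 6 sets.
Iteration 2: 1 new —
  { ω₁, ω₂, ω₃ }  = { ω₂, ω₃ } ∪ { ω₁ }
  — 7 sets.
Iteration 3. New:
  { ω₄, ω₅ }  = ᶜ of { ω₁, ω₂, ω₃ }
  — 8 sets.
Iteration 4: closed — nothing new.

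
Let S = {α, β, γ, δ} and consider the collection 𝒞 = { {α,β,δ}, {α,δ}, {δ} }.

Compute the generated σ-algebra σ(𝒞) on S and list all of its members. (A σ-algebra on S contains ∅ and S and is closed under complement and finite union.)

Answer: σ(𝒞) = { ∅, {α}, {β}, {γ}, {δ}, {α,β}, {α,γ}, {α,δ}, {β,γ}, {β,δ}, {γ,δ}, {α,β,γ}, {α,β,δ}, {α,γ,δ}, {β,γ,δ}, S }

Derivation:
Take S₀ = 𝒞 ∪ {∅, S} = { ∅, {δ}, {α,δ}, {α,β,δ}, S }.
Round 1: +3 →
  {γ}  = ᶜ of {α,β,δ}
  {β,γ}  = ᶜ of {α,δ}
  {α,β,γ}  = ᶜ of {δ}
  — 8 sets.
Round 2: 3 new —
  {γ,δ}  = {δ} ∪ {γ}
  {α,γ,δ}  = {γ} ∪ {α,δ}
  {β,γ,δ}  = {δ} ∪ {β,γ}
  — 11 sets.
Round 3 adds 3:
  {α}  = ᶜ of {β,γ,δ}
  {β}  = ᶜ of {α,γ,δ}
  {α,β}  = ᶜ of {γ,δ}
  — 14 sets.
Round 4. New:
  {α,γ}  = {γ} ∪ {α}
  {β,δ}  = {δ} ∪ {β}
  — 16 sets.
After Round 5 the family is unchanged; done.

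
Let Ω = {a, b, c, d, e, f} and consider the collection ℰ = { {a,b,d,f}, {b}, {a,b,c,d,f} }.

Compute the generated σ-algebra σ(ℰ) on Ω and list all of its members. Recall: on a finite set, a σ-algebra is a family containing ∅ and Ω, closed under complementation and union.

σ(ℰ) (16 sets): { {}, {b}, {c}, {e}, {b,c}, {b,e}, {c,e}, {a,d,f}, {b,c,e}, {a,b,d,f}, {a,c,d,f}, {a,d,e,f}, {a,b,c,d,f}, {a,b,d,e,f}, {a,c,d,e,f}, Ω }

Trace:
Take S₀ = ℰ ∪ {∅, Ω} = { {}, {b}, {a,b,d,f}, {a,b,c,d,f}, Ω }.
Iteration 1: 3 new —
  {e}  = ᶜ of {a,b,c,d,f}
  {c,e}  = ᶜ of {a,b,d,f}
  {a,c,d,e,f}  = ᶜ of {b}
  |family| = 8
Iteration 2. New:
  {b,e}  = {b} ∪ {e}
  {b,c,e}  = {c,e} ∪ {b}
  {a,b,d,e,f}  = {a,b,d,f} ∪ {e}
  |family| = 11
Iteration 3 adds 3:
  {c}  = ᶜ of {a,b,d,e,f}
  {a,d,f}  = ᶜ of {b,c,e}
  {a,c,d,f}  = ᶜ of {b,e}
  |family| = 14
Iteration 4. New:
  {b,c}  = {c} ∪ {b}
  {a,d,e,f}  = {a,d,f} ∪ {e}
  |family| = 16
Iteration 5: already closed under ᶜ and ∪.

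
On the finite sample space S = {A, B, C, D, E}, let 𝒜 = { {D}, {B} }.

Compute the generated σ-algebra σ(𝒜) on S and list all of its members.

Start: 𝒜 ∪ {∅, S} = { {}, {B}, {D}, S }.
Pass 1 adds 3:
  {B, D}  = {B} ∪ {D}
  {A, B, C, E}  = {D}ᶜ
  {A, C, D, E}  = {B}ᶜ
  — 7 sets.
Pass 2 (1 new):
  {A, C, E}  = {B, D}ᶜ
  — 8 sets.
Pass 3: closed — nothing new.

Hence σ(𝒜) has 8 members: { {}, {B}, {D}, {B, D}, {A, C, E}, {A, B, C, E}, {A, C, D, E}, S }.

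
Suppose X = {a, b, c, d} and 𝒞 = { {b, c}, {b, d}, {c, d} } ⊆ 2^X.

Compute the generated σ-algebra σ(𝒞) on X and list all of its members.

Answer: σ(𝒞) = { {}, {a}, {b}, {c}, {d}, {a, b}, {a, c}, {a, d}, {b, c}, {b, d}, {c, d}, {a, b, c}, {a, b, d}, {a, c, d}, {b, c, d}, X }

Working:
Start: 𝒞 ∪ {∅, X} = { {}, {b, c}, {b, d}, {c, d}, X }.
Round 1: 4 new —
  {a, b}  = complement {c, d}
  {a, c}  = complement {b, d}
  {a, d}  = complement {b, c}
  {b, c, d}  = {c, d} ∪ {b, c}
  [9 total]
Round 2. New:
  {a}  = complement {b, c, d}
  {a, b, c}  = {a, b} ∪ {b, c}
  {a, b, d}  = {a, b} ∪ {a, d}
  {a, c, d}  = {c, d} ∪ {a, d}
  [13 total]
Round 3 adds 3:
  {b}  = complement {a, c, d}
  {c}  = complement {a, b, d}
  {d}  = complement {a, b, c}
  [16 total]
After Round 4 the family is unchanged; done.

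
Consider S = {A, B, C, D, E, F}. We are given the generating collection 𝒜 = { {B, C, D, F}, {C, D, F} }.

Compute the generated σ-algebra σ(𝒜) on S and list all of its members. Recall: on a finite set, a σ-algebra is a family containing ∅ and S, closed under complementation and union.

σ(𝒜) (8 sets): { ∅, {B}, {A, E}, {A, B, E}, {C, D, F}, {B, C, D, F}, {A, C, D, E, F}, S }

Check:
Take S₀ = 𝒜 ∪ {∅, S} = { ∅, {C, D, F}, {B, C, D, F}, S }.
Iteration 1 adds 2:
  {A, E}  = complement {B, C, D, F}
  {A, B, E}  = complement {C, D, F}
  — 6 sets.
Iteration 2: 1 new —
  {A, C, D, E, F}  = {A, E} ∪ {C, D, F}
  — 7 sets.
Iteration 3: +1 →
  {B}  = complement {A, C, D, E, F}
  — 8 sets.
Iteration 4: closed — nothing new.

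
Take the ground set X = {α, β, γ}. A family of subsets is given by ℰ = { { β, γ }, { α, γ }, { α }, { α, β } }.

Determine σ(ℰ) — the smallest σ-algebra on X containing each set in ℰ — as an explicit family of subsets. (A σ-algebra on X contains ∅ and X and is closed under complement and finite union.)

σ(ℰ) = { ∅, { α }, { β }, { γ }, { α, β }, { α, γ }, { β, γ }, X }

Check:
Seed the family with ℰ together with ∅ and X: { ∅, { α }, { α, β }, { α, γ }, { β, γ }, X }.
Pass 1 adds 2:
  { β }  = { α, γ }ᶜ
  { γ }  = { α, β }ᶜ
Pass 2: closed — nothing new.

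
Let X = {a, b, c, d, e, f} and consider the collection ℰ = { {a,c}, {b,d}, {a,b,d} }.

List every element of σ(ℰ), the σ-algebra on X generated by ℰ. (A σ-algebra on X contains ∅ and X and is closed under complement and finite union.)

Answer: σ(ℰ) = { {}, {a}, {c}, {a,c}, {b,d}, {e,f}, {a,b,d}, {a,e,f}, {b,c,d}, {c,e,f}, {a,b,c,d}, {a,c,e,f}, {b,d,e,f}, {a,b,d,e,f}, {b,c,d,e,f}, X }

Check:
Seed the family with ℰ together with ∅ and X: { {}, {a,c}, {b,d}, {a,b,d}, X }.
Pass 1. New:
  {c,e,f}  = ᶜ of {a,b,d}
  {a,b,c,d}  = {a,c} ∪ {b,d}
  {a,c,e,f}  = ᶜ of {b,d}
  {b,d,e,f}  = ᶜ of {a,c}
  |family| = 9
Pass 2 adds 3:
  {e,f}  = ᶜ of {a,b,c,d}
  {a,b,d,e,f}  = {a,b,d} ∪ {b,d,e,f}
  {b,c,d,e,f}  = {b,d,e,f} ∪ {c,e,f}
  |family| = 12
Pass 3 (2 new):
  {a}  = ᶜ of {b,c,d,e,f}
  {c}  = ᶜ of {a,b,d,e,f}
  |family| = 14
Pass 4: 2 new —
  {a,e,f}  = {e,f} ∪ {a}
  {b,c,d}  = {c} ∪ {b,d}
  |family| = 16
Pass 5: stable.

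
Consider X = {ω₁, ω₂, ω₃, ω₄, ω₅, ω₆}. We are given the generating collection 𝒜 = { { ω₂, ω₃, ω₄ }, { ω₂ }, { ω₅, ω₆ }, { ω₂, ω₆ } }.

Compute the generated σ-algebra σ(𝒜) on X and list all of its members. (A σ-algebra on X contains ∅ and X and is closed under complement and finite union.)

σ(𝒜) (32 sets): { {  }, { ω₁ }, { ω₂ }, { ω₅ }, { ω₆ }, { ω₁, ω₂ }, { ω₁, ω₅ }, { ω₁, ω₆ }, { ω₂, ω₅ }, { ω₂, ω₆ }, { ω₃, ω₄ }, { ω₅, ω₆ }, { ω₁, ω₂, ω₅ }, { ω₁, ω₂, ω₆ }, { ω₁, ω₃, ω₄ }, { ω₁, ω₅, ω₆ }, { ω₂, ω₃, ω₄ }, { ω₂, ω₅, ω₆ }, { ω₃, ω₄, ω₅ }, { ω₃, ω₄, ω₆ }, { ω₁, ω₂, ω₃, ω₄ }, { ω₁, ω₂, ω₅, ω₆ }, { ω₁, ω₃, ω₄, ω₅ }, { ω₁, ω₃, ω₄, ω₆ }, { ω₂, ω₃, ω₄, ω₅ }, { ω₂, ω₃, ω₄, ω₆ }, { ω₃, ω₄, ω₅, ω₆ }, { ω₁, ω₂, ω₃, ω₄, ω₅ }, { ω₁, ω₂, ω₃, ω₄, ω₆ }, { ω₁, ω₃, ω₄, ω₅, ω₆ }, { ω₂, ω₃, ω₄, ω₅, ω₆ }, X }

Working:
Take S₀ = 𝒜 ∪ {∅, X} = { {  }, { ω₂ }, { ω₂, ω₆ }, { ω₅, ω₆ }, { ω₂, ω₃, ω₄ }, X }.
Pass 1: 7 new —
  { ω₁, ω₅, ω₆ }  = complement { ω₂, ω₃, ω₄ }
  { ω₂, ω₅, ω₆ }  = { ω₅, ω₆ } ∪ { ω₂ }
  { ω₁, ω₂, ω₃, ω₄ }  = complement { ω₅, ω₆ }
  { ω₁, ω₃, ω₄, ω₅ }  = complement { ω₂, ω₆ }
  { ω₂, ω₃, ω₄, ω₆ }  = { ω₂, ω₃, ω₄ } ∪ { ω₂, ω₆ }
  { ω₁, ω₃, ω₄, ω₅, ω₆ }  = complement { ω₂ }
  { ω₂, ω₃, ω₄, ω₅, ω₆ }  = { ω₂, ω₃, ω₄ } ∪ { ω₅, ω₆ }
  — 13 sets.
Pass 2: +6 →
  { ω₁ }  = complement { ω₂, ω₃, ω₄, ω₅, ω₆ }
  { ω₁, ω₅ }  = complement { ω₂, ω₃, ω₄, ω₆ }
  { ω₁, ω₃, ω₄ }  = complement { ω₂, ω₅, ω₆ }
  { ω₁, ω₂, ω₅, ω₆ }  = { ω₂ } ∪ { ω₁, ω₅, ω₆ }
  { ω₁, ω₂, ω₃, ω₄, ω₅ }  = { ω₂, ω₃, ω₄ } ∪ { ω₁, ω₃, ω₄, ω₅ }
  { ω₁, ω₂, ω₃, ω₄, ω₆ }  = { ω₂, ω₆ } ∪ { ω₁, ω₂, ω₃, ω₄ }
  — 19 sets.
Pass 3. New:
  { ω₅ }  = complement { ω₁, ω₂, ω₃, ω₄, ω₆ }
  { ω₆ }  = complement { ω₁, ω₂, ω₃, ω₄, ω₅ }
  { ω₁, ω₂ }  = { ω₂ } ∪ { ω₁ }
  { ω₃, ω₄ }  = complement { ω₁, ω₂, ω₅, ω₆ }
  { ω₁, ω₂, ω₅ }  = { ω₂ } ∪ { ω₁, ω₅ }
  { ω₁, ω₂, ω₆ }  = { ω₂, ω₆ } ∪ { ω₁ }
  — 25 sets.
Pass 4. New:
  { ω₁, ω₆ }  = { ω₆ } ∪ { ω₁ }
  { ω₂, ω₅ }  = { ω₂ } ∪ { ω₅ }
  { ω₃, ω₄, ω₅ }  = complement { ω₁, ω₂, ω₆ }
  { ω₃, ω₄, ω₆ }  = complement { ω₁, ω₂, ω₅ }
  { ω₁, ω₃, ω₄, ω₆ }  = { ω₆ } ∪ { ω₁, ω₃, ω₄ }
  { ω₂, ω₃, ω₄, ω₅ }  = { ω₅ } ∪ { ω₂, ω₃, ω₄ }
  { ω₃, ω₄, ω₅, ω₆ }  = complement { ω₁, ω₂ }
  — 32 sets.
Pass 5: closed — nothing new.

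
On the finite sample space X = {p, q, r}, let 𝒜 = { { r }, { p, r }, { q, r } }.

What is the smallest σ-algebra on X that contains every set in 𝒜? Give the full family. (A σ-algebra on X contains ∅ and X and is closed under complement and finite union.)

Take S₀ = 𝒜 ∪ {∅, X} = { ∅, { r }, { p, r }, { q, r }, X }.
Step 1. New:
  { p }  = { q, r }ᶜ
  { q }  = { p, r }ᶜ
  { p, q }  = { r }ᶜ
  — 8 sets.
Step 2 adds nothing — fixpoint reached.

Therefore σ(𝒜) = { ∅, { p }, { q }, { r }, { p, q }, { p, r }, { q, r }, X } (|σ(𝒜)| = 8).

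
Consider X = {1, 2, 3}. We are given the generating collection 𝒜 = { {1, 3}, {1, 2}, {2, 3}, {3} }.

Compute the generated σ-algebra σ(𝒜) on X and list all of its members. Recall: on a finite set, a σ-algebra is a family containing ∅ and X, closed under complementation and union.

Seed the family with 𝒜 together with ∅ and X: { {}, {3}, {1, 2}, {1, 3}, {2, 3}, X }.
Pass 1: +2 →
  {1}  = complement {2, 3}
  {2}  = complement {1, 3}
  — 8 sets.
Pass 2: stable.

σ(𝒜) = { {}, {1}, {2}, {3}, {1, 2}, {1, 3}, {2, 3}, X }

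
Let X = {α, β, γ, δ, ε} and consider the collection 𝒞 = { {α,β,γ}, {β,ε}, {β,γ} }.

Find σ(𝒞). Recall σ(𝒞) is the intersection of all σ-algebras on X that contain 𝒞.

Seed the family with 𝒞 together with ∅ and X: { ∅, {β,γ}, {β,ε}, {α,β,γ}, X }.
Pass 1. New:
  {δ,ε}  = complement {α,β,γ}
  {α,γ,δ}  = complement {β,ε}
  {α,δ,ε}  = complement {β,γ}
  {β,γ,ε}  = {β,ε} ∪ {β,γ}
  {α,β,γ,ε}  = {β,ε} ∪ {α,β,γ}
  [10 total]
Pass 2: +7 →
  {δ}  = complement {α,β,γ,ε}
  {α,δ}  = complement {β,γ,ε}
  {β,δ,ε}  = {β,ε} ∪ {δ,ε}
  {α,β,γ,δ}  = {α,β,γ} ∪ {α,γ,δ}
  {α,β,δ,ε}  = {α,δ,ε} ∪ {β,ε}
  {α,γ,δ,ε}  = {α,δ,ε} ∪ {α,γ,δ}
  {β,γ,δ,ε}  = {δ,ε} ∪ {β,γ,ε}
  [17 total]
Pass 3: +6 →
  {α}  = complement {β,γ,δ,ε}
  {β}  = complement {α,γ,δ,ε}
  {γ}  = complement {α,β,δ,ε}
  {ε}  = complement {α,β,γ,δ}
  {α,γ}  = complement {β,δ,ε}
  {β,γ,δ}  = {β,γ} ∪ {δ}
  [23 total]
Pass 4: +9 →
  {α,β}  = {β} ∪ {α}
  {α,ε}  = complement {β,γ,δ}
  {β,δ}  = {β} ∪ {δ}
  {γ,δ}  = {γ} ∪ {δ}
  {γ,ε}  = {ε} ∪ {γ}
  {α,β,δ}  = {β} ∪ {α,δ}
  {α,β,ε}  = {β,ε} ∪ {α}
  {α,γ,ε}  = {ε} ∪ {α,γ}
  {γ,δ,ε}  = {δ,ε} ∪ {γ}
  [32 total]
Pass 5 adds nothing — fixpoint reached.

σ(𝒞) = { ∅, {α}, {β}, {γ}, {δ}, {ε}, {α,β}, {α,γ}, {α,δ}, {α,ε}, {β,γ}, {β,δ}, {β,ε}, {γ,δ}, {γ,ε}, {δ,ε}, {α,β,γ}, {α,β,δ}, {α,β,ε}, {α,γ,δ}, {α,γ,ε}, {α,δ,ε}, {β,γ,δ}, {β,γ,ε}, {β,δ,ε}, {γ,δ,ε}, {α,β,γ,δ}, {α,β,γ,ε}, {α,β,δ,ε}, {α,γ,δ,ε}, {β,γ,δ,ε}, X }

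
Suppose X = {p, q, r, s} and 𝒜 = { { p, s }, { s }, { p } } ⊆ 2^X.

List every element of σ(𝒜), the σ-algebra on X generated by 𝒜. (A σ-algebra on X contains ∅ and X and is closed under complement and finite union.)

σ(𝒜) (8 sets): { {  }, { p }, { s }, { p, s }, { q, r }, { p, q, r }, { q, r, s }, X }

Derivation:
Begin from { {  }, { p }, { s }, { p, s }, X } (that is, 𝒜 plus ∅ and X).
Step 1. New:
  { q, r }  = { p, s }ᶜ
  { p, q, r }  = { s }ᶜ
  { q, r, s }  = { p }ᶜ
Step 2: no new sets; the family is a σ-algebra.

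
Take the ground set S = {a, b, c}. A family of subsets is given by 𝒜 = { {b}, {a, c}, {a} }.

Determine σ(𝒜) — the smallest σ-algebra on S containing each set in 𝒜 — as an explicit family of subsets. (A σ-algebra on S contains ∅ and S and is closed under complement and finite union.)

|σ(𝒜)| = 8.  σ(𝒜) = { {}, {a}, {b}, {c}, {a, b}, {a, c}, {b, c}, S }

Trace:
Initial family (5 sets): { {}, {a}, {b}, {a, c}, S }.
Round 1: +2 →
  {a, b}  = {b} ∪ {a}
  {b, c}  = ᶜ of {a}
  (now 7)
Round 2 (1 new):
  {c}  = ᶜ of {a, b}
  (now 8)
Round 3 adds nothing — fixpoint reached.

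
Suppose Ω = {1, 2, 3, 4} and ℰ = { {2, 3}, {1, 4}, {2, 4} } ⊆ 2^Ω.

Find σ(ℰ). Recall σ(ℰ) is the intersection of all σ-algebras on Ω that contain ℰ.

Answer: σ(ℰ) = { {}, {1}, {2}, {3}, {4}, {1, 2}, {1, 3}, {1, 4}, {2, 3}, {2, 4}, {3, 4}, {1, 2, 3}, {1, 2, 4}, {1, 3, 4}, {2, 3, 4}, Ω }

Trace:
Initial family (5 sets): { {}, {1, 4}, {2, 3}, {2, 4}, Ω }.
Iteration 1: +3 →
  {1, 3}  = complement {2, 4}
  {1, 2, 4}  = {1, 4} ∪ {2, 4}
  {2, 3, 4}  = {2, 3} ∪ {2, 4}
  [8 total]
Iteration 2. New:
  {1}  = complement {2, 3, 4}
  {3}  = complement {1, 2, 4}
  {1, 2, 3}  = {2, 3} ∪ {1, 3}
  {1, 3, 4}  = {1, 4} ∪ {1, 3}
  [12 total]
Iteration 3: 2 new —
  {2}  = complement {1, 3, 4}
  {4}  = complement {1, 2, 3}
  [14 total]
Iteration 4: 2 new —
  {1, 2}  = {2} ∪ {1}
  {3, 4}  = {3} ∪ {4}
  [16 total]
Iteration 5: closed — nothing new.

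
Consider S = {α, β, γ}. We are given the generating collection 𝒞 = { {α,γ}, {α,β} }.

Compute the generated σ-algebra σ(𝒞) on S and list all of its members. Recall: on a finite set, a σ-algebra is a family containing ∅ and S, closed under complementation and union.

σ(𝒞) (8 sets): { ∅, {α}, {β}, {γ}, {α,β}, {α,γ}, {β,γ}, S }

Trace:
Begin from { ∅, {α,β}, {α,γ}, S } (that is, 𝒞 plus ∅ and S).
Pass 1. New:
  {β}  = S∖{α,γ}
  {γ}  = S∖{α,β}
Pass 2 adds 1:
  {β,γ}  = {γ} ∪ {β}
Pass 3: +1 →
  {α}  = S∖{β,γ}
After Pass 4 the family is unchanged; done.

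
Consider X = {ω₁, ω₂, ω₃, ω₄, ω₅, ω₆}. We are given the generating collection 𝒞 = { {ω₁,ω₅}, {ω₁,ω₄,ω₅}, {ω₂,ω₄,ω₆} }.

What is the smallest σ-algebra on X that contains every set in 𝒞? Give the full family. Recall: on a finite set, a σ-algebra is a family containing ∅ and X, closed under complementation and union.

Begin from { {}, {ω₁,ω₅}, {ω₁,ω₄,ω₅}, {ω₂,ω₄,ω₆}, X } (that is, 𝒞 plus ∅ and X).
Round 1 adds 4:
  {ω₁,ω₃,ω₅}  = X∖{ω₂,ω₄,ω₆}
  {ω₂,ω₃,ω₆}  = X∖{ω₁,ω₄,ω₅}
  {ω₂,ω₃,ω₄,ω₆}  = X∖{ω₁,ω₅}
  {ω₁,ω₂,ω₄,ω₅,ω₆}  = {ω₁,ω₄,ω₅} ∪ {ω₂,ω₄,ω₆}
  — 9 sets.
Round 2. New:
  {ω₃}  = X∖{ω₁,ω₂,ω₄,ω₅,ω₆}
  {ω₁,ω₃,ω₄,ω₅}  = {ω₁,ω₄,ω₅} ∪ {ω₁,ω₃,ω₅}
  {ω₁,ω₂,ω₃,ω₅,ω₆}  = {ω₂,ω₃,ω₆} ∪ {ω₁,ω₃,ω₅}
  — 12 sets.
Round 3: +2 →
  {ω₄}  = X∖{ω₁,ω₂,ω₃,ω₅,ω₆}
  {ω₂,ω₆}  = X∖{ω₁,ω₃,ω₄,ω₅}
  — 14 sets.
Round 4: 2 new —
  {ω₃,ω₄}  = {ω₃} ∪ {ω₄}
  {ω₁,ω₂,ω₅,ω₆}  = {ω₁,ω₅} ∪ {ω₂,ω₆}
  — 16 sets.
Round 5: closed — nothing new.

Therefore σ(𝒞) = { {}, {ω₃}, {ω₄}, {ω₁,ω₅}, {ω₂,ω₆}, {ω₃,ω₄}, {ω₁,ω₃,ω₅}, {ω₁,ω₄,ω₅}, {ω₂,ω₃,ω₆}, {ω₂,ω₄,ω₆}, {ω₁,ω₂,ω₅,ω₆}, {ω₁,ω₃,ω₄,ω₅}, {ω₂,ω₃,ω₄,ω₆}, {ω₁,ω₂,ω₃,ω₅,ω₆}, {ω₁,ω₂,ω₄,ω₅,ω₆}, X } (|σ(𝒞)| = 16).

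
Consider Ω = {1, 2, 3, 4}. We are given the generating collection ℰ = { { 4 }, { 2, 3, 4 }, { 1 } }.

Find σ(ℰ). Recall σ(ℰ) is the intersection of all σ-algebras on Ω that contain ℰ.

Answer: σ(ℰ) = { {  }, { 1 }, { 4 }, { 1, 4 }, { 2, 3 }, { 1, 2, 3 }, { 2, 3, 4 }, Ω }

Trace:
Seed the family with ℰ together with ∅ and Ω: { {  }, { 1 }, { 4 }, { 2, 3, 4 }, Ω }.
Round 1: +2 →
  { 1, 4 }  = { 4 } ∪ { 1 }
  { 1, 2, 3 }  = { 4 }ᶜ
  — 7 sets.
Round 2: 1 new —
  { 2, 3 }  = { 1, 4 }ᶜ
  — 8 sets.
Round 3 adds nothing — fixpoint reached.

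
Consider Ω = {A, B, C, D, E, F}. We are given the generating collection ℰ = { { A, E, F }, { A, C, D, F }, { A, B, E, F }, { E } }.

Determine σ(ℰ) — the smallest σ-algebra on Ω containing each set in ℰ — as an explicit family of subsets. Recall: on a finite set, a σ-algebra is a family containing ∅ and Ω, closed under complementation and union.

Initial family (6 sets): { {}, { E }, { A, E, F }, { A, B, E, F }, { A, C, D, F }, Ω }.
Iteration 1: +5 →
  { B, E }  = complement { A, C, D, F }
  { C, D }  = complement { A, B, E, F }
  { B, C, D }  = complement { A, E, F }
  { A, B, C, D, F }  = complement { E }
  { A, C, D, E, F }  = { A, E, F } ∪ { A, C, D, F }
  (now 11)
Iteration 2. New:
  { B }  = complement { A, C, D, E, F }
  { C, D, E }  = { C, D } ∪ { E }
  { B, C, D, E }  = { B, E } ∪ { C, D }
  (now 14)
Iteration 3 (2 new):
  { A, F }  = complement { B, C, D, E }
  { A, B, F }  = complement { C, D, E }
  (now 16)
Iteration 4: stable.

Hence σ(ℰ) has 16 members: { {}, { B }, { E }, { A, F }, { B, E }, { C, D }, { A, B, F }, { A, E, F }, { B, C, D }, { C, D, E }, { A, B, E, F }, { A, C, D, F }, { B, C, D, E }, { A, B, C, D, F }, { A, C, D, E, F }, Ω }.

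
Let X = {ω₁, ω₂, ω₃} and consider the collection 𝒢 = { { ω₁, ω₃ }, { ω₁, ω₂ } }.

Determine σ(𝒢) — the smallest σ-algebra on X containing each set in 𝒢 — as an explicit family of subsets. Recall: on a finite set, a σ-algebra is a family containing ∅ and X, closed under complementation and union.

|σ(𝒢)| = 8.  σ(𝒢) = { {  }, { ω₁ }, { ω₂ }, { ω₃ }, { ω₁, ω₂ }, { ω₁, ω₃ }, { ω₂, ω₃ }, X }

Working:
Start: 𝒢 ∪ {∅, X} = { {  }, { ω₁, ω₂ }, { ω₁, ω₃ }, X }.
Pass 1: 2 new —
  { ω₂ }  = X∖{ ω₁, ω₃ }
  { ω₃ }  = X∖{ ω₁, ω₂ }
Pass 2. New:
  { ω₂, ω₃ }  = { ω₃ } ∪ { ω₂ }
Pass 3: 1 new —
  { ω₁ }  = X∖{ ω₂, ω₃ }
After Pass 4 the family is unchanged; done.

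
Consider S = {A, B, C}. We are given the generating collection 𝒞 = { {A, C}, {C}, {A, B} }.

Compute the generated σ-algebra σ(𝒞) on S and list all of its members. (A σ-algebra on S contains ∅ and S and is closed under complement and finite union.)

Start: 𝒞 ∪ {∅, S} = { {}, {C}, {A, B}, {A, C}, S }.
Round 1 adds 1:
  {B}  = complement {A, C}
  |family| = 6
Round 2: +1 →
  {B, C}  = {C} ∪ {B}
  |family| = 7
Round 3: +1 →
  {A}  = complement {B, C}
  |family| = 8
After Round 4 the family is unchanged; done.

Hence σ(𝒞) has 8 members: { {}, {A}, {B}, {C}, {A, B}, {A, C}, {B, C}, S }.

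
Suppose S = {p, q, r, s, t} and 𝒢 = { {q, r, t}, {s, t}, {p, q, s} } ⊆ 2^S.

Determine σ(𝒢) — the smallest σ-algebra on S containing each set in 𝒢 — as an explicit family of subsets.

|σ(𝒢)| = 32.  σ(𝒢) = { ∅, {p}, {q}, {r}, {s}, {t}, {p, q}, {p, r}, {p, s}, {p, t}, {q, r}, {q, s}, {q, t}, {r, s}, {r, t}, {s, t}, {p, q, r}, {p, q, s}, {p, q, t}, {p, r, s}, {p, r, t}, {p, s, t}, {q, r, s}, {q, r, t}, {q, s, t}, {r, s, t}, {p, q, r, s}, {p, q, r, t}, {p, q, s, t}, {p, r, s, t}, {q, r, s, t}, S }

Check:
Take S₀ = 𝒢 ∪ {∅, S} = { ∅, {s, t}, {p, q, s}, {q, r, t}, S }.
Iteration 1 adds 5:
  {p, s}  = complement {q, r, t}
  {r, t}  = complement {p, q, s}
  {p, q, r}  = complement {s, t}
  {p, q, s, t}  = {s, t} ∪ {p, q, s}
  {q, r, s, t}  = {s, t} ∪ {q, r, t}
  (now 10)
Iteration 2: +7 →
  {p}  = complement {q, r, s, t}
  {r}  = complement {p, q, s, t}
  {p, s, t}  = {s, t} ∪ {p, s}
  {r, s, t}  = {s, t} ∪ {r, t}
  {p, q, r, s}  = {p, q, r} ∪ {p, q, s}
  {p, q, r, t}  = {p, q, r} ∪ {q, r, t}
  {p, r, s, t}  = {p, s} ∪ {r, t}
  (now 17)
Iteration 3. New:
  {q}  = complement {p, r, s, t}
  {s}  = complement {p, q, r, t}
  {t}  = complement {p, q, r, s}
  {p, q}  = complement {r, s, t}
  {p, r}  = {r} ∪ {p}
  {q, r}  = complement {p, s, t}
  {p, r, s}  = {r} ∪ {p, s}
  {p, r, t}  = {r, t} ∪ {p}
  (now 25)
Iteration 4 adds 7:
  {p, t}  = {t} ∪ {p}
  {q, s}  = complement {p, r, t}
  {q, t}  = complement {p, r, s}
  {r, s}  = {r} ∪ {s}
  {p, q, t}  = {p, q} ∪ {t}
  {q, r, s}  = {q, r} ∪ {s}
  {q, s, t}  = complement {p, r}
  (now 32)
Iteration 5: stable.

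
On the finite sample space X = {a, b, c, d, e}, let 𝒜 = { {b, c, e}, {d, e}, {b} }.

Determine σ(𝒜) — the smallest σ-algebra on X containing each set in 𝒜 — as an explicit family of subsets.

Start: 𝒜 ∪ {∅, X} = { ∅, {b}, {d, e}, {b, c, e}, X }.
Pass 1 (5 new):
  {a, d}  = ᶜ of {b, c, e}
  {a, b, c}  = ᶜ of {d, e}
  {b, d, e}  = {d, e} ∪ {b}
  {a, c, d, e}  = ᶜ of {b}
  {b, c, d, e}  = {d, e} ∪ {b, c, e}
  |family| = 10
Pass 2: +7 →
  {a}  = ᶜ of {b, c, d, e}
  {a, c}  = ᶜ of {b, d, e}
  {a, b, d}  = {b} ∪ {a, d}
  {a, d, e}  = {d, e} ∪ {a, d}
  {a, b, c, d}  = {a, b, c} ∪ {a, d}
  {a, b, c, e}  = {a, b, c} ∪ {b, c, e}
  {a, b, d, e}  = {a, d} ∪ {b, d, e}
  |family| = 17
Pass 3 (7 new):
  {c}  = ᶜ of {a, b, d, e}
  {d}  = ᶜ of {a, b, c, e}
  {e}  = ᶜ of {a, b, c, d}
  {a, b}  = {b} ∪ {a}
  {b, c}  = ᶜ of {a, d, e}
  {c, e}  = ᶜ of {a, b, d}
  {a, c, d}  = {a, d} ∪ {a, c}
  |family| = 24
Pass 4 adds 8:
  {a, e}  = {e} ∪ {a}
  {b, d}  = {b} ∪ {d}
  {b, e}  = ᶜ of {a, c, d}
  {c, d}  = {c} ∪ {d}
  {a, b, e}  = {a, b} ∪ {e}
  {a, c, e}  = {e} ∪ {a, c}
  {b, c, d}  = {b, c} ∪ {d}
  {c, d, e}  = ᶜ of {a, b}
  |family| = 32
After Pass 5 the family is unchanged; done.

Hence σ(𝒜) has 32 members: { ∅, {a}, {b}, {c}, {d}, {e}, {a, b}, {a, c}, {a, d}, {a, e}, {b, c}, {b, d}, {b, e}, {c, d}, {c, e}, {d, e}, {a, b, c}, {a, b, d}, {a, b, e}, {a, c, d}, {a, c, e}, {a, d, e}, {b, c, d}, {b, c, e}, {b, d, e}, {c, d, e}, {a, b, c, d}, {a, b, c, e}, {a, b, d, e}, {a, c, d, e}, {b, c, d, e}, X }.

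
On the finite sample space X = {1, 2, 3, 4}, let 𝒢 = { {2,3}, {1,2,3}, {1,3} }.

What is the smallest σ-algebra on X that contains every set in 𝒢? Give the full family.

Seed the family with 𝒢 together with ∅ and X: { {}, {1,3}, {2,3}, {1,2,3}, X }.
Step 1 (3 new):
  {4}  = ᶜ of {1,2,3}
  {1,4}  = ᶜ of {2,3}
  {2,4}  = ᶜ of {1,3}
Step 2 (3 new):
  {1,2,4}  = {1,4} ∪ {2,4}
  {1,3,4}  = {4} ∪ {1,3}
  {2,3,4}  = {4} ∪ {2,3}
Step 3 (3 new):
  {1}  = ᶜ of {2,3,4}
  {2}  = ᶜ of {1,3,4}
  {3}  = ᶜ of {1,2,4}
Step 4 (2 new):
  {1,2}  = {2} ∪ {1}
  {3,4}  = {3} ∪ {4}
Step 5 adds nothing — fixpoint reached.

Hence σ(𝒢) has 16 members: { {}, {1}, {2}, {3}, {4}, {1,2}, {1,3}, {1,4}, {2,3}, {2,4}, {3,4}, {1,2,3}, {1,2,4}, {1,3,4}, {2,3,4}, X }.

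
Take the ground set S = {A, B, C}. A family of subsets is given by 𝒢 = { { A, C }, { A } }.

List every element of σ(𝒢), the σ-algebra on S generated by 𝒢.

σ(𝒢) (8 sets): { ∅, { A }, { B }, { C }, { A, B }, { A, C }, { B, C }, S }

Working:
Initial family (4 sets): { ∅, { A }, { A, C }, S }.
Round 1. New:
  { B }  = ᶜ of { A, C }
  { B, C }  = ᶜ of { A }
  (now 6)
Round 2 adds 1:
  { A, B }  = { B } ∪ { A }
  (now 7)
Round 3. New:
  { C }  = ᶜ of { A, B }
  (now 8)
Round 4: stable.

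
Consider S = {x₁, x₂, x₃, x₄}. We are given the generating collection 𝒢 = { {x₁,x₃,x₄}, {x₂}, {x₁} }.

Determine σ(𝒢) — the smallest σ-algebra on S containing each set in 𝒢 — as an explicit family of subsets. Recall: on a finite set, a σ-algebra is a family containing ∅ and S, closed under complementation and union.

|σ(𝒢)| = 8.  σ(𝒢) = { {}, {x₁}, {x₂}, {x₁,x₂}, {x₃,x₄}, {x₁,x₃,x₄}, {x₂,x₃,x₄}, S }

Check:
Start: 𝒢 ∪ {∅, S} = { {}, {x₁}, {x₂}, {x₁,x₃,x₄}, S }.
Round 1 adds 2:
  {x₁,x₂}  = {x₂} ∪ {x₁}
  {x₂,x₃,x₄}  = S∖{x₁}
  |family| = 7
Round 2. New:
  {x₃,x₄}  = S∖{x₁,x₂}
  |family| = 8
Round 3: stable.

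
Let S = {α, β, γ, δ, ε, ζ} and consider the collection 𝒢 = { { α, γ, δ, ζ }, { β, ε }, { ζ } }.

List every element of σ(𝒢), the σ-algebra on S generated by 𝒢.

Answer: σ(𝒢) = { {}, { ζ }, { β, ε }, { α, γ, δ }, { β, ε, ζ }, { α, γ, δ, ζ }, { α, β, γ, δ, ε }, S }

Trace:
Seed the family with 𝒢 together with ∅ and S: { {}, { ζ }, { β, ε }, { α, γ, δ, ζ }, S }.
Step 1 (2 new):
  { β, ε, ζ }  = { β, ε } ∪ { ζ }
  { α, β, γ, δ, ε }  = { ζ }ᶜ
  [7 total]
Step 2: +1 →
  { α, γ, δ }  = { β, ε, ζ }ᶜ
  [8 total]
Step 3: stable.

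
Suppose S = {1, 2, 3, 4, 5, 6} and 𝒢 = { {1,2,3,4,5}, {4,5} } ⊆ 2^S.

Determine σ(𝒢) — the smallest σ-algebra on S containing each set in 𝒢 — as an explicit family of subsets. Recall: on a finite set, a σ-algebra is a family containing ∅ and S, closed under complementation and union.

|σ(𝒢)| = 8.  σ(𝒢) = { {}, {6}, {4,5}, {1,2,3}, {4,5,6}, {1,2,3,6}, {1,2,3,4,5}, S }

Derivation:
Initial family (4 sets): { {}, {4,5}, {1,2,3,4,5}, S }.
Pass 1: 2 new —
  {6}  = {1,2,3,4,5}ᶜ
  {1,2,3,6}  = {4,5}ᶜ
  [6 total]
Pass 2 (1 new):
  {4,5,6}  = {4,5} ∪ {6}
  [7 total]
Pass 3 adds 1:
  {1,2,3}  = {4,5,6}ᶜ
  [8 total]
Pass 4: closed — nothing new.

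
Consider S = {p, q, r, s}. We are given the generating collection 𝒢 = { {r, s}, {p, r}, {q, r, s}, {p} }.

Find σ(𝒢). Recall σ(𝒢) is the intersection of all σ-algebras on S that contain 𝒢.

|σ(𝒢)| = 16.  σ(𝒢) = { {}, {p}, {q}, {r}, {s}, {p, q}, {p, r}, {p, s}, {q, r}, {q, s}, {r, s}, {p, q, r}, {p, q, s}, {p, r, s}, {q, r, s}, S }

Derivation:
Take S₀ = 𝒢 ∪ {∅, S} = { {}, {p}, {p, r}, {r, s}, {q, r, s}, S }.
Round 1 (3 new):
  {p, q}  = complement {r, s}
  {q, s}  = complement {p, r}
  {p, r, s}  = {r, s} ∪ {p, r}
  |family| = 9
Round 2 (3 new):
  {q}  = complement {p, r, s}
  {p, q, r}  = {p, q} ∪ {p, r}
  {p, q, s}  = {p, q} ∪ {q, s}
  |family| = 12
Round 3 (2 new):
  {r}  = complement {p, q, s}
  {s}  = complement {p, q, r}
  |family| = 14
Round 4 (2 new):
  {p, s}  = {s} ∪ {p}
  {q, r}  = {r} ∪ {q}
  |family| = 16
Round 5: stable.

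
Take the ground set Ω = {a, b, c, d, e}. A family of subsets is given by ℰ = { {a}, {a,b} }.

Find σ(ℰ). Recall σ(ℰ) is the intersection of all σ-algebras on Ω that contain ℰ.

Seed the family with ℰ together with ∅ and Ω: { ∅, {a}, {a,b}, Ω }.
Iteration 1 (2 new):
  {c,d,e}  = {a,b}ᶜ
  {b,c,d,e}  = {a}ᶜ
  — 6 sets.
Iteration 2 adds 1:
  {a,c,d,e}  = {c,d,e} ∪ {a}
  — 7 sets.
Iteration 3 adds 1:
  {b}  = {a,c,d,e}ᶜ
  — 8 sets.
Iteration 4: stable.

Therefore σ(ℰ) = { ∅, {a}, {b}, {a,b}, {c,d,e}, {a,c,d,e}, {b,c,d,e}, Ω } (|σ(ℰ)| = 8).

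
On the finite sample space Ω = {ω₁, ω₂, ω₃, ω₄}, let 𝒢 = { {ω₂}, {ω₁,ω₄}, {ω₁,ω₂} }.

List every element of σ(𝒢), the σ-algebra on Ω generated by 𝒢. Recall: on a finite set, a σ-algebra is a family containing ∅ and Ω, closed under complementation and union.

Take S₀ = 𝒢 ∪ {∅, Ω} = { {}, {ω₂}, {ω₁,ω₂}, {ω₁,ω₄}, Ω }.
Round 1 (4 new):
  {ω₂,ω₃}  = ᶜ of {ω₁,ω₄}
  {ω₃,ω₄}  = ᶜ of {ω₁,ω₂}
  {ω₁,ω₂,ω₄}  = {ω₁,ω₄} ∪ {ω₁,ω₂}
  {ω₁,ω₃,ω₄}  = ᶜ of {ω₂}
Round 2: +3 →
  {ω₃}  = ᶜ of {ω₁,ω₂,ω₄}
  {ω₁,ω₂,ω₃}  = {ω₁,ω₂} ∪ {ω₂,ω₃}
  {ω₂,ω₃,ω₄}  = {ω₃,ω₄} ∪ {ω₂}
Round 3. New:
  {ω₁}  = ᶜ of {ω₂,ω₃,ω₄}
  {ω₄}  = ᶜ of {ω₁,ω₂,ω₃}
Round 4: 2 new —
  {ω₁,ω₃}  = {ω₃} ∪ {ω₁}
  {ω₂,ω₄}  = {ω₄} ∪ {ω₂}
Round 5: already closed under ᶜ and ∪.

σ(𝒢) = { {}, {ω₁}, {ω₂}, {ω₃}, {ω₄}, {ω₁,ω₂}, {ω₁,ω₃}, {ω₁,ω₄}, {ω₂,ω₃}, {ω₂,ω₄}, {ω₃,ω₄}, {ω₁,ω₂,ω₃}, {ω₁,ω₂,ω₄}, {ω₁,ω₃,ω₄}, {ω₂,ω₃,ω₄}, Ω }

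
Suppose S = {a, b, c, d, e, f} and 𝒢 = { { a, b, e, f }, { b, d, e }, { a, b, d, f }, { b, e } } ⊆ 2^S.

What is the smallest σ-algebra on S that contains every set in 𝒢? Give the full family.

Start: 𝒢 ∪ {∅, S} = { ∅, { b, e }, { b, d, e }, { a, b, d, f }, { a, b, e, f }, S }.
Step 1: +5 →
  { c, d }  = { a, b, e, f }ᶜ
  { c, e }  = { a, b, d, f }ᶜ
  { a, c, f }  = { b, d, e }ᶜ
  { a, c, d, f }  = { b, e }ᶜ
  { a, b, d, e, f }  = { b, e } ∪ { a, b, d, f }
  (now 11)
Step 2: 8 new —
  { c }  = { a, b, d, e, f }ᶜ
  { b, c, e }  = { b, e } ∪ { c, e }
  { c, d, e }  = { c, d } ∪ { c, e }
  { a, c, e, f }  = { a, c, f } ∪ { c, e }
  { b, c, d, e }  = { b, e } ∪ { c, d }
  { a, b, c, d, f }  = { c, d } ∪ { a, b, d, f }
  { a, b, c, e, f }  = { b, e } ∪ { a, c, f }
  { a, c, d, e, f }  = { a, c, d, f } ∪ { c, e }
  (now 19)
Step 3: +7 →
  { b }  = { a, c, d, e, f }ᶜ
  { d }  = { a, b, c, e, f }ᶜ
  { e }  = { a, b, c, d, f }ᶜ
  { a, f }  = { b, c, d, e }ᶜ
  { b, d }  = { a, c, e, f }ᶜ
  { a, b, f }  = { c, d, e }ᶜ
  { a, d, f }  = { b, c, e }ᶜ
  (now 26)
Step 4: +6 →
  { b, c }  = { b } ∪ { c }
  { d, e }  = { e } ∪ { d }
  { a, e, f }  = { a, f } ∪ { e }
  { b, c, d }  = { c, d } ∪ { b }
  { a, b, c, f }  = { a, c, f } ∪ { b }
  { a, d, e, f }  = { a, d, f } ∪ { e }
  (now 32)
Step 5: no new sets; the family is a σ-algebra.

|σ(𝒢)| = 32.  σ(𝒢) = { ∅, { b }, { c }, { d }, { e }, { a, f }, { b, c }, { b, d }, { b, e }, { c, d }, { c, e }, { d, e }, { a, b, f }, { a, c, f }, { a, d, f }, { a, e, f }, { b, c, d }, { b, c, e }, { b, d, e }, { c, d, e }, { a, b, c, f }, { a, b, d, f }, { a, b, e, f }, { a, c, d, f }, { a, c, e, f }, { a, d, e, f }, { b, c, d, e }, { a, b, c, d, f }, { a, b, c, e, f }, { a, b, d, e, f }, { a, c, d, e, f }, S }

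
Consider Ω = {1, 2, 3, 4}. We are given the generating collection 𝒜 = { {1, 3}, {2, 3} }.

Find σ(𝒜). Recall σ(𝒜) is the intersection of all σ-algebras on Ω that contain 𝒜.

Answer: σ(𝒜) = { {}, {1}, {2}, {3}, {4}, {1, 2}, {1, 3}, {1, 4}, {2, 3}, {2, 4}, {3, 4}, {1, 2, 3}, {1, 2, 4}, {1, 3, 4}, {2, 3, 4}, Ω }

Trace:
Seed the family with 𝒜 together with ∅ and Ω: { {}, {1, 3}, {2, 3}, Ω }.
Iteration 1. New:
  {1, 4}  = complement {2, 3}
  {2, 4}  = complement {1, 3}
  {1, 2, 3}  = {1, 3} ∪ {2, 3}
  [7 total]
Iteration 2 adds 4:
  {4}  = complement {1, 2, 3}
  {1, 2, 4}  = {1, 4} ∪ {2, 4}
  {1, 3, 4}  = {1, 4} ∪ {1, 3}
  {2, 3, 4}  = {2, 3} ∪ {2, 4}
  [11 total]
Iteration 3: +3 →
  {1}  = complement {2, 3, 4}
  {2}  = complement {1, 3, 4}
  {3}  = complement {1, 2, 4}
  [14 total]
Iteration 4: 2 new —
  {1, 2}  = {2} ∪ {1}
  {3, 4}  = {3} ∪ {4}
  [16 total]
Iteration 5: already closed under ᶜ and ∪.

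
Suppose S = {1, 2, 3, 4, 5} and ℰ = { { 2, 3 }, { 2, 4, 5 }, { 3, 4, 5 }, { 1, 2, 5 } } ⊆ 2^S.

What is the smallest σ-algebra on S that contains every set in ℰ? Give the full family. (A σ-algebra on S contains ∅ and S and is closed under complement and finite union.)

Seed the family with ℰ together with ∅ and S: { {  }, { 2, 3 }, { 1, 2, 5 }, { 2, 4, 5 }, { 3, 4, 5 }, S }.
Step 1 (7 new):
  { 1, 2 }  = { 3, 4, 5 }ᶜ
  { 1, 3 }  = { 2, 4, 5 }ᶜ
  { 3, 4 }  = { 1, 2, 5 }ᶜ
  { 1, 4, 5 }  = { 2, 3 }ᶜ
  { 1, 2, 3, 5 }  = { 1, 2, 5 } ∪ { 2, 3 }
  { 1, 2, 4, 5 }  = { 1, 2, 5 } ∪ { 2, 4, 5 }
  { 2, 3, 4, 5 }  = { 3, 4, 5 } ∪ { 2, 3 }
  — 13 sets.
Step 2. New:
  { 1 }  = { 2, 3, 4, 5 }ᶜ
  { 3 }  = { 1, 2, 4, 5 }ᶜ
  { 4 }  = { 1, 2, 3, 5 }ᶜ
  { 1, 2, 3 }  = { 1, 2 } ∪ { 2, 3 }
  { 1, 3, 4 }  = { 3, 4 } ∪ { 1, 3 }
  { 2, 3, 4 }  = { 3, 4 } ∪ { 2, 3 }
  { 1, 2, 3, 4 }  = { 3, 4 } ∪ { 1, 2 }
  { 1, 3, 4, 5 }  = { 1, 4, 5 } ∪ { 3, 4, 5 }
  — 21 sets.
Step 3 (7 new):
  { 2 }  = { 1, 3, 4, 5 }ᶜ
  { 5 }  = { 1, 2, 3, 4 }ᶜ
  { 1, 4 }  = { 4 } ∪ { 1 }
  { 1, 5 }  = { 2, 3, 4 }ᶜ
  { 2, 5 }  = { 1, 3, 4 }ᶜ
  { 4, 5 }  = { 1, 2, 3 }ᶜ
  { 1, 2, 4 }  = { 1, 2 } ∪ { 4 }
  — 28 sets.
Step 4 adds 4:
  { 2, 4 }  = { 2 } ∪ { 4 }
  { 3, 5 }  = { 1, 2, 4 }ᶜ
  { 1, 3, 5 }  = { 5 } ∪ { 1, 3 }
  { 2, 3, 5 }  = { 1, 4 }ᶜ
  — 32 sets.
Step 5: closed — nothing new.

|σ(ℰ)| = 32.  σ(ℰ) = { {  }, { 1 }, { 2 }, { 3 }, { 4 }, { 5 }, { 1, 2 }, { 1, 3 }, { 1, 4 }, { 1, 5 }, { 2, 3 }, { 2, 4 }, { 2, 5 }, { 3, 4 }, { 3, 5 }, { 4, 5 }, { 1, 2, 3 }, { 1, 2, 4 }, { 1, 2, 5 }, { 1, 3, 4 }, { 1, 3, 5 }, { 1, 4, 5 }, { 2, 3, 4 }, { 2, 3, 5 }, { 2, 4, 5 }, { 3, 4, 5 }, { 1, 2, 3, 4 }, { 1, 2, 3, 5 }, { 1, 2, 4, 5 }, { 1, 3, 4, 5 }, { 2, 3, 4, 5 }, S }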